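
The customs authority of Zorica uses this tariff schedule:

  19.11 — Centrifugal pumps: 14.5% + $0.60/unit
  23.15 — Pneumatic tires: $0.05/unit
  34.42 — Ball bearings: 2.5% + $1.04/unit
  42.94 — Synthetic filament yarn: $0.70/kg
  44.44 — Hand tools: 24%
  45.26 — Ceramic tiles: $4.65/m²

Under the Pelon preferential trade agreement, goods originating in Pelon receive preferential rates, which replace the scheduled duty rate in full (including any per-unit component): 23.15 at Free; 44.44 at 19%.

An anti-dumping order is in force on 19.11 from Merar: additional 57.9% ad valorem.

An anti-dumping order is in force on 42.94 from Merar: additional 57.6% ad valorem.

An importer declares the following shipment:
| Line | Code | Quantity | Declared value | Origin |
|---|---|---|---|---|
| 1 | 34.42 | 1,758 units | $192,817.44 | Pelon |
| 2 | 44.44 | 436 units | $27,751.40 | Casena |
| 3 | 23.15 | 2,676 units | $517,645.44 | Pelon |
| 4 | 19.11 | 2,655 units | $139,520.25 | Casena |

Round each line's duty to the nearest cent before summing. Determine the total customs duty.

Line 1 (34.42, Pelon, 1,758 units, $192,817.44):
Base rate for 34.42 is 2.5% + $1.04/unit.
Origin Pelon is the FTA partner but 34.42 is not on the preference list; base rate stands.
Duty = $192,817.44 × 2.5% + 1,758 × $1.04 = $6,648.76.
Line 2 (44.44, Casena, 436 units, $27,751.40):
Base rate for 44.44 is 24%.
44.44 has an FTA preferential rate, but origin Casena is not Pelon; base rate stands.
Duty = $27,751.40 × 24% = $6,660.34.
Line 3 (23.15, Pelon, 2,676 units, $517,645.44):
Base rate for 23.15 is $0.05/unit.
Origin Pelon qualifies under the Zorica–Pelon agreement and 23.15 is covered: preferential rate Free applies instead.
Duty = $517,645.44 × 0% = $0.00.
Line 4 (19.11, Casena, 2,655 units, $139,520.25):
Base rate for 19.11 is 14.5% + $0.60/unit.
The additional-duty order on 19.11 targets Merar, not Casena; it does not apply.
Duty = $139,520.25 × 14.5% + 2,655 × $0.60 = $21,823.44.
Total = $6,648.76 + $6,660.34 + $0.00 + $21,823.44 = $35,132.54.

$35,132.54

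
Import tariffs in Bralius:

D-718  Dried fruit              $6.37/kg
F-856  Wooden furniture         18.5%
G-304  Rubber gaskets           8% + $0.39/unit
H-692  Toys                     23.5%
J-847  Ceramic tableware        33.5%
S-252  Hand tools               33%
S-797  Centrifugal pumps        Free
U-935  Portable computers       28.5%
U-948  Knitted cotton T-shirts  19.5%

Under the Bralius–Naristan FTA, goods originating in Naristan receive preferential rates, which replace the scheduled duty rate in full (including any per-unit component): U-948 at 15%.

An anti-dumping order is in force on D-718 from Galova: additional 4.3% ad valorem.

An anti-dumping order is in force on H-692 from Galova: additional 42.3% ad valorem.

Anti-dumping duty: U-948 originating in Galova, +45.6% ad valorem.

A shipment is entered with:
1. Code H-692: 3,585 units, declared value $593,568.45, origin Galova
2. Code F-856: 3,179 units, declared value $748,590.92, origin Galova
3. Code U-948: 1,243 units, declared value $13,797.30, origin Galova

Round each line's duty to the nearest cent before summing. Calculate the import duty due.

Line 1 (H-692, Galova, 3,585 units, $593,568.45):
Base rate for H-692 is 23.5%.
Additional duty on H-692 from Galova: +42.3%. Applied ad valorem rate: 23.5% + 42.3% = 65.8%.
Duty = $593,568.45 × 65.8% = $390,568.04.
Line 2 (F-856, Galova, 3,179 units, $748,590.92):
Base rate for F-856 is 18.5%.
Duty = $748,590.92 × 18.5% = $138,489.32.
Line 3 (U-948, Galova, 1,243 units, $13,797.30):
Base rate for U-948 is 19.5%.
U-948 has an FTA preferential rate, but origin Galova is not Naristan; base rate stands.
Additional duty on U-948 from Galova: +45.6%. Applied ad valorem rate: 19.5% + 45.6% = 65.1%.
Duty = $13,797.30 × 65.1% = $8,982.04.
Total = $390,568.04 + $138,489.32 + $8,982.04 = $538,039.40.

$538,039.40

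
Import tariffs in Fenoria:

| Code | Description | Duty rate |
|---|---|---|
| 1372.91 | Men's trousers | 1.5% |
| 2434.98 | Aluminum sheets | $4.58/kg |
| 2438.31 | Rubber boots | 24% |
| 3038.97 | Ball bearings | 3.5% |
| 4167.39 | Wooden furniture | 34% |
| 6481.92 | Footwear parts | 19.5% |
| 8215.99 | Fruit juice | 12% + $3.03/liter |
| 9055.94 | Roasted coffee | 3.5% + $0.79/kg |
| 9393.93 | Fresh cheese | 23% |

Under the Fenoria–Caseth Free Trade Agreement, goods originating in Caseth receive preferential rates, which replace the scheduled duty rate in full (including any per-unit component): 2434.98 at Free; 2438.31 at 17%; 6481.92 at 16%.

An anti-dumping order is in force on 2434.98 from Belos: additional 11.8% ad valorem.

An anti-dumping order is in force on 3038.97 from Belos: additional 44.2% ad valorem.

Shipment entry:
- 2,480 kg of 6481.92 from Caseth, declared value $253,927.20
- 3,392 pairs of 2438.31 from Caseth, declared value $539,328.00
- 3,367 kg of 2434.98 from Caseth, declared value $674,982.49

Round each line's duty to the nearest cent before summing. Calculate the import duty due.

$132,314.11

Line 1 (6481.92, Caseth, 2,480 kg, $253,927.20):
Base rate for 6481.92 is 19.5%.
Origin Caseth qualifies under the Fenoria–Caseth agreement and 6481.92 is covered: preferential rate 16% applies instead.
Duty = $253,927.20 × 16% = $40,628.35.
Line 2 (2438.31, Caseth, 3,392 pairs, $539,328.00):
Base rate for 2438.31 is 24%.
Origin Caseth qualifies under the Fenoria–Caseth agreement and 2438.31 is covered: preferential rate 17% applies instead.
Duty = $539,328.00 × 17% = $91,685.76.
Line 3 (2434.98, Caseth, 3,367 kg, $674,982.49):
Base rate for 2434.98 is $4.58/kg.
Origin Caseth qualifies under the Fenoria–Caseth agreement and 2434.98 is covered: preferential rate Free applies instead.
The additional-duty order on 2434.98 targets Belos, not Caseth; it does not apply.
Duty = $674,982.49 × 0% = $0.00.
Total = $40,628.35 + $91,685.76 + $0.00 = $132,314.11.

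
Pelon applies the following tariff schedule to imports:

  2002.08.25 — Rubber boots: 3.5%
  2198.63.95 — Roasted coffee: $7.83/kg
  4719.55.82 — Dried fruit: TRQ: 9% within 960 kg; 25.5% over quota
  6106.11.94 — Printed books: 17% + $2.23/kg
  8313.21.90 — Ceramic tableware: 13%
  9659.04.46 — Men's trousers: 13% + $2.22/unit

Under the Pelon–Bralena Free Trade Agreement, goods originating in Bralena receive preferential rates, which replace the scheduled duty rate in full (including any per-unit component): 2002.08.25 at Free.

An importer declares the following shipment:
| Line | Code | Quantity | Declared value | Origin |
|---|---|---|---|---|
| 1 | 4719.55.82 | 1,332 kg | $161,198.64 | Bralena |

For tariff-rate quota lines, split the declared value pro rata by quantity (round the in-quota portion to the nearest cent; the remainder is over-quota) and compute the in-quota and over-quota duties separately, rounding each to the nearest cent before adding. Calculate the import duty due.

Line 1 (4719.55.82, Bralena, 1,332 kg, $161,198.64):
Code 4719.55.82 is under a tariff-rate quota (threshold 960 kg). In-quota: 960 kg at 9%; over-quota: 372 kg at 25.5%.
Pro-rata value split: in-quota = $161,198.64 × 960/1,332 = $116,179.20; over-quota = $161,198.64 − $116,179.20 = $45,019.44.
In-quota duty = $116,179.20 × 9% = $10,456.13. Over-quota duty = $45,019.44 × 25.5% = $11,479.96.
Line duty = $10,456.13 + $11,479.96 = $21,936.09.

$21,936.09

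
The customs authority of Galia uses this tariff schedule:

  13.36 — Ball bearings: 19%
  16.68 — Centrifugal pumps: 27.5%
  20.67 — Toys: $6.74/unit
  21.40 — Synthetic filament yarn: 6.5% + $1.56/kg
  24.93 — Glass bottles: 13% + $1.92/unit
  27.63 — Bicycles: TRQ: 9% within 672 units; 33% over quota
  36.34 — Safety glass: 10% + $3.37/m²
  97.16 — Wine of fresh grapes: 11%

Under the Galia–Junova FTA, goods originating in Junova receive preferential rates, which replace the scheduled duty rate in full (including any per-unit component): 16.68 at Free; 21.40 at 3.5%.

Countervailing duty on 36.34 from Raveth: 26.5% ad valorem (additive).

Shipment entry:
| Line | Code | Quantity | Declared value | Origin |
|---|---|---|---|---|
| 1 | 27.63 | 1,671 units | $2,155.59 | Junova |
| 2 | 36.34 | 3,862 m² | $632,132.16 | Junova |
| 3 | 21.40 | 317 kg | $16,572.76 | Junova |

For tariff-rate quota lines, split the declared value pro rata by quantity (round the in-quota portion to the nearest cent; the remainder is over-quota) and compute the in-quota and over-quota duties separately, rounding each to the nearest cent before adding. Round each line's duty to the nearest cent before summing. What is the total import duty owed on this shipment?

$77,311.50

Line 1 (27.63, Junova, 1,671 units, $2,155.59):
Code 27.63 is under a tariff-rate quota (threshold 672 units). In-quota: 672 units at 9%; over-quota: 999 units at 33%.
Pro-rata value split: in-quota = $2,155.59 × 672/1,671 = $866.88; over-quota = $2,155.59 − $866.88 = $1,288.71.
In-quota duty = $866.88 × 9% = $78.02. Over-quota duty = $1,288.71 × 33% = $425.27.
Line duty = $78.02 + $425.27 = $503.29.
Line 2 (36.34, Junova, 3,862 m², $632,132.16):
Base rate for 36.34 is 10% + $3.37/m².
Origin Junova is the FTA partner but 36.34 is not on the preference list; base rate stands.
The additional-duty order on 36.34 targets Raveth, not Junova; it does not apply.
Duty = $632,132.16 × 10% + 3,862 × $3.37 = $76,228.16.
Line 3 (21.40, Junova, 317 kg, $16,572.76):
Base rate for 21.40 is 6.5% + $1.56/kg.
Origin Junova qualifies under the Galia–Junova agreement and 21.40 is covered: preferential rate 3.5% applies instead.
Duty = $16,572.76 × 3.5% = $580.05.
Total = $503.29 + $76,228.16 + $580.05 = $77,311.50.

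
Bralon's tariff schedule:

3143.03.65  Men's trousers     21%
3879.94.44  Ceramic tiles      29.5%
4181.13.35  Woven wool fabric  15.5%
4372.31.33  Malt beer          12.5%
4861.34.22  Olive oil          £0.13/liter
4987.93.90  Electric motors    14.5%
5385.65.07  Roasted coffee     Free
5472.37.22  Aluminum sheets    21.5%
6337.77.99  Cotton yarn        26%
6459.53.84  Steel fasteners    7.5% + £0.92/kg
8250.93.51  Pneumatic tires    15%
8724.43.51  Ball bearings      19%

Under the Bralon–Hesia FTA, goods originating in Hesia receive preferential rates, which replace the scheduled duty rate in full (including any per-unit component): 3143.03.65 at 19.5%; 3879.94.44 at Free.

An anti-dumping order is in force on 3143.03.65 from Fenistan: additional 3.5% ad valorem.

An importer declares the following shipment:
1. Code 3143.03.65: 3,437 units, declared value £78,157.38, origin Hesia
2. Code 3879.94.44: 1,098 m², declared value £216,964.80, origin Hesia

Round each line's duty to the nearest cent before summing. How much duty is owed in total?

Line 1 (3143.03.65, Hesia, 3,437 units, £78,157.38):
Base rate for 3143.03.65 is 21%.
Origin Hesia qualifies under the Bralon–Hesia agreement and 3143.03.65 is covered: preferential rate 19.5% applies instead.
The additional-duty order on 3143.03.65 targets Fenistan, not Hesia; it does not apply.
Duty = £78,157.38 × 19.5% = £15,240.69.
Line 2 (3879.94.44, Hesia, 1,098 m², £216,964.80):
Base rate for 3879.94.44 is 29.5%.
Origin Hesia qualifies under the Bralon–Hesia agreement and 3879.94.44 is covered: preferential rate Free applies instead.
Duty = £216,964.80 × 0% = £0.00.
Total = £15,240.69 + £0.00 = £15,240.69.

£15,240.69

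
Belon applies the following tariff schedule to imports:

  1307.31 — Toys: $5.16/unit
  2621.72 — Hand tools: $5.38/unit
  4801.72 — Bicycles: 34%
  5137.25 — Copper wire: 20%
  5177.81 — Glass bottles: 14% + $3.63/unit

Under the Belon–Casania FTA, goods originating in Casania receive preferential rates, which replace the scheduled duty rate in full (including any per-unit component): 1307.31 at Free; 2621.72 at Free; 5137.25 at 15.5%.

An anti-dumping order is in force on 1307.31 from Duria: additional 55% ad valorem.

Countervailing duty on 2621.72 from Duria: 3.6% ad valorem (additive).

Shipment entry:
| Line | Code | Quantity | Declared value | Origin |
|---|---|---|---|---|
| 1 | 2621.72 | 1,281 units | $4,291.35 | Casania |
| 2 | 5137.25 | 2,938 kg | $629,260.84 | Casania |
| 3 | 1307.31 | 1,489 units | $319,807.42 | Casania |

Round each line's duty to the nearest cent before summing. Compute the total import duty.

$97,535.43

Line 1 (2621.72, Casania, 1,281 units, $4,291.35):
Base rate for 2621.72 is $5.38/unit.
Origin Casania qualifies under the Belon–Casania agreement and 2621.72 is covered: preferential rate Free applies instead.
The additional-duty order on 2621.72 targets Duria, not Casania; it does not apply.
Duty = $4,291.35 × 0% = $0.00.
Line 2 (5137.25, Casania, 2,938 kg, $629,260.84):
Base rate for 5137.25 is 20%.
Origin Casania qualifies under the Belon–Casania agreement and 5137.25 is covered: preferential rate 15.5% applies instead.
Duty = $629,260.84 × 15.5% = $97,535.43.
Line 3 (1307.31, Casania, 1,489 units, $319,807.42):
Base rate for 1307.31 is $5.16/unit.
Origin Casania qualifies under the Belon–Casania agreement and 1307.31 is covered: preferential rate Free applies instead.
The additional-duty order on 1307.31 targets Duria, not Casania; it does not apply.
Duty = $319,807.42 × 0% = $0.00.
Total = $0.00 + $97,535.43 + $0.00 = $97,535.43.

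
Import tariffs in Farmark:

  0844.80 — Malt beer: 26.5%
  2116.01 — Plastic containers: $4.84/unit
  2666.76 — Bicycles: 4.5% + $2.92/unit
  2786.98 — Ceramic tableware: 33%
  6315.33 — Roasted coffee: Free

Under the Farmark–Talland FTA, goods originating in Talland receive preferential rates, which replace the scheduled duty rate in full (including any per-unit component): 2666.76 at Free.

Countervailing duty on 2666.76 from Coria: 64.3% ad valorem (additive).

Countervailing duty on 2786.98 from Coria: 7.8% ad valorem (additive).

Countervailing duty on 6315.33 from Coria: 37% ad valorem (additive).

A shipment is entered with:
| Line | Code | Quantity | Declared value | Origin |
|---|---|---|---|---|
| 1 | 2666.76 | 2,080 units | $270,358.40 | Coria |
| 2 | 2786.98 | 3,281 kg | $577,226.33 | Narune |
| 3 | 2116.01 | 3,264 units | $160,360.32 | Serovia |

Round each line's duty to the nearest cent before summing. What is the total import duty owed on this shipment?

$398,362.63

Line 1 (2666.76, Coria, 2,080 units, $270,358.40):
Base rate for 2666.76 is 4.5% + $2.92/unit.
2666.76 has an FTA preferential rate, but origin Coria is not Talland; base rate stands.
Additional duty on 2666.76 from Coria: +64.3%. Applied ad valorem rate: 4.5% + 64.3% = 68.8%.
Duty = $270,358.40 × 68.8% + 2,080 × $2.92 = $192,080.18.
Line 2 (2786.98, Narune, 3,281 kg, $577,226.33):
Base rate for 2786.98 is 33%.
The additional-duty order on 2786.98 targets Coria, not Narune; it does not apply.
Duty = $577,226.33 × 33% = $190,484.69.
Line 3 (2116.01, Serovia, 3,264 units, $160,360.32):
Base rate for 2116.01 is $4.84/unit.
Duty = 3,264 × $4.84 = $15,797.76.
Total = $192,080.18 + $190,484.69 + $15,797.76 = $398,362.63.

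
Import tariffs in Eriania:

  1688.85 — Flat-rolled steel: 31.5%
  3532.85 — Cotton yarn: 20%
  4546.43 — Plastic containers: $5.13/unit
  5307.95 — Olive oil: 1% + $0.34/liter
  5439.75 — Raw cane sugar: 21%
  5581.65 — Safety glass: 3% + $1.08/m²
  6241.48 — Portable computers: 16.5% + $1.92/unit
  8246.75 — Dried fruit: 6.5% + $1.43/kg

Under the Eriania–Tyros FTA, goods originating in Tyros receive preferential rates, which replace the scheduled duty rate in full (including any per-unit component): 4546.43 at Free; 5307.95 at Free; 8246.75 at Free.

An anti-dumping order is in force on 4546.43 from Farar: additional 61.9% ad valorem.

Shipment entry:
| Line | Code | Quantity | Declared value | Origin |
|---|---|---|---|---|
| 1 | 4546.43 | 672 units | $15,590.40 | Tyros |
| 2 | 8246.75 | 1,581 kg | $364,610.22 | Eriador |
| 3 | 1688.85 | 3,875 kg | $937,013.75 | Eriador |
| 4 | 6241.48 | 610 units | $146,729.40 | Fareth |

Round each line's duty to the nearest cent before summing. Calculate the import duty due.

$346,501.37

Line 1 (4546.43, Tyros, 672 units, $15,590.40):
Base rate for 4546.43 is $5.13/unit.
Origin Tyros qualifies under the Eriania–Tyros agreement and 4546.43 is covered: preferential rate Free applies instead.
The additional-duty order on 4546.43 targets Farar, not Tyros; it does not apply.
Duty = $15,590.40 × 0% = $0.00.
Line 2 (8246.75, Eriador, 1,581 kg, $364,610.22):
Base rate for 8246.75 is 6.5% + $1.43/kg.
8246.75 has an FTA preferential rate, but origin Eriador is not Tyros; base rate stands.
Duty = $364,610.22 × 6.5% + 1,581 × $1.43 = $25,960.49.
Line 3 (1688.85, Eriador, 3,875 kg, $937,013.75):
Base rate for 1688.85 is 31.5%.
Duty = $937,013.75 × 31.5% = $295,159.33.
Line 4 (6241.48, Fareth, 610 units, $146,729.40):
Base rate for 6241.48 is 16.5% + $1.92/unit.
Duty = $146,729.40 × 16.5% + 610 × $1.92 = $25,381.55.
Total = $0.00 + $25,960.49 + $295,159.33 + $25,381.55 = $346,501.37.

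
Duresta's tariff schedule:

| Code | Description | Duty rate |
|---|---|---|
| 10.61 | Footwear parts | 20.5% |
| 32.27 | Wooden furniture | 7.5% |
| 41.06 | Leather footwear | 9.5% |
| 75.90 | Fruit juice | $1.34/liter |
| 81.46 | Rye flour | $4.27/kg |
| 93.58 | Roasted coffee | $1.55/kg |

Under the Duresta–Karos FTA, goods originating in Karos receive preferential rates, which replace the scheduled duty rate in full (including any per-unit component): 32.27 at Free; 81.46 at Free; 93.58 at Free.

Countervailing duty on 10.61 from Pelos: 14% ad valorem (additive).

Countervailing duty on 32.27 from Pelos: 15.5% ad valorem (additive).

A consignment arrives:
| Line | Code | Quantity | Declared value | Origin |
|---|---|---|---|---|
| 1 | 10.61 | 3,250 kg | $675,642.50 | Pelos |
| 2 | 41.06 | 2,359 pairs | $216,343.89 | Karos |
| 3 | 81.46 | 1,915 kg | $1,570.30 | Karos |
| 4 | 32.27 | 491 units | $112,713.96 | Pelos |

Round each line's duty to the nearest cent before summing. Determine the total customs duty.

$279,573.54

Line 1 (10.61, Pelos, 3,250 kg, $675,642.50):
Base rate for 10.61 is 20.5%.
Additional duty on 10.61 from Pelos: +14%. Applied ad valorem rate: 20.5% + 14% = 34.5%.
Duty = $675,642.50 × 34.5% = $233,096.66.
Line 2 (41.06, Karos, 2,359 pairs, $216,343.89):
Base rate for 41.06 is 9.5%.
Origin Karos is the FTA partner but 41.06 is not on the preference list; base rate stands.
Duty = $216,343.89 × 9.5% = $20,552.67.
Line 3 (81.46, Karos, 1,915 kg, $1,570.30):
Base rate for 81.46 is $4.27/kg.
Origin Karos qualifies under the Duresta–Karos agreement and 81.46 is covered: preferential rate Free applies instead.
Duty = $1,570.30 × 0% = $0.00.
Line 4 (32.27, Pelos, 491 units, $112,713.96):
Base rate for 32.27 is 7.5%.
32.27 has an FTA preferential rate, but origin Pelos is not Karos; base rate stands.
Additional duty on 32.27 from Pelos: +15.5%. Applied ad valorem rate: 7.5% + 15.5% = 23%.
Duty = $112,713.96 × 23% = $25,924.21.
Total = $233,096.66 + $20,552.67 + $0.00 + $25,924.21 = $279,573.54.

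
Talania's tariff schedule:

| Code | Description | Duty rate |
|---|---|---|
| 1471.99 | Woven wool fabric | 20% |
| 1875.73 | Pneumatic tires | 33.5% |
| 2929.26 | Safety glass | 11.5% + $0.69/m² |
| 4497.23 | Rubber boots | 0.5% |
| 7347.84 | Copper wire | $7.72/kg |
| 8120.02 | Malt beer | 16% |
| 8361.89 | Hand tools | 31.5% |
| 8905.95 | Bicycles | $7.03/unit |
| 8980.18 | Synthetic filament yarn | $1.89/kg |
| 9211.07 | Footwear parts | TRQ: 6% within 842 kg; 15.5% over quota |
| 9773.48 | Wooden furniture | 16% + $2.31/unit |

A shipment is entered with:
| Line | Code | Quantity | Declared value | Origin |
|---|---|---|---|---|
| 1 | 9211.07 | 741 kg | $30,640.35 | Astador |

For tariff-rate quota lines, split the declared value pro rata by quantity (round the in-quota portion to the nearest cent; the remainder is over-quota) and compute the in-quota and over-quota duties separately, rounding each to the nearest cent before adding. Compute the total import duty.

Line 1 (9211.07, Astador, 741 kg, $30,640.35):
Code 9211.07 is under a tariff-rate quota (threshold 842 kg). Quantity 741 kg is within the quota, so the in-quota rate 6% applies to the full value.
Duty = $30,640.35 × 6% = $1,838.42.

$1,838.42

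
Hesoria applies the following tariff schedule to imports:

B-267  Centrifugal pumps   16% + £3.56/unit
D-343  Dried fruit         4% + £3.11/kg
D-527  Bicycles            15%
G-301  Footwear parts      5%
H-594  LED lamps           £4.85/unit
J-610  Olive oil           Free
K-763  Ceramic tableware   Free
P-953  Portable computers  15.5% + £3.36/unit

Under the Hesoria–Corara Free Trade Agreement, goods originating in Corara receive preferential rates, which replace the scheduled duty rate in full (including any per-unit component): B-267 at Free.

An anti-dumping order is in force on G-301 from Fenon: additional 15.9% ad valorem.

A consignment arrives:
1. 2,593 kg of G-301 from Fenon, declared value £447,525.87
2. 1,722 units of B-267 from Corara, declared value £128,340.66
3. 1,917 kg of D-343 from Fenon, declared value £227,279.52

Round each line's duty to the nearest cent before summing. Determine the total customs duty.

Line 1 (G-301, Fenon, 2,593 kg, £447,525.87):
Base rate for G-301 is 5%.
Additional duty on G-301 from Fenon: +15.9%. Applied ad valorem rate: 5% + 15.9% = 20.9%.
Duty = £447,525.87 × 20.9% = £93,532.91.
Line 2 (B-267, Corara, 1,722 units, £128,340.66):
Base rate for B-267 is 16% + £3.56/unit.
Origin Corara qualifies under the Hesoria–Corara agreement and B-267 is covered: preferential rate Free applies instead.
Duty = £128,340.66 × 0% = £0.00.
Line 3 (D-343, Fenon, 1,917 kg, £227,279.52):
Base rate for D-343 is 4% + £3.11/kg.
Duty = £227,279.52 × 4% + 1,917 × £3.11 = £15,053.05.
Total = £93,532.91 + £0.00 + £15,053.05 = £108,585.96.

£108,585.96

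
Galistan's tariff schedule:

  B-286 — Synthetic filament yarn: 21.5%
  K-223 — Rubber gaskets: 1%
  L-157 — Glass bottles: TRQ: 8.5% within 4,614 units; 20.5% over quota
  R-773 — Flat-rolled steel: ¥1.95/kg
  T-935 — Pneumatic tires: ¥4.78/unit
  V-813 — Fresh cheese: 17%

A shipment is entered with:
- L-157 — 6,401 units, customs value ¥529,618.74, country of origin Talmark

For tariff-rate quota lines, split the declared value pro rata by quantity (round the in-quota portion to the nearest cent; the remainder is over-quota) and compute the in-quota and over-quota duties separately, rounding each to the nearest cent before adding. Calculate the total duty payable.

¥62,760.36

Line 1 (L-157, Talmark, 6,401 units, ¥529,618.74):
Code L-157 is under a tariff-rate quota (threshold 4,614 units). In-quota: 4,614 units at 8.5%; over-quota: 1,787 units at 20.5%.
Pro-rata value split: in-quota = ¥529,618.74 × 4,614/6,401 = ¥381,762.36; over-quota = ¥529,618.74 − ¥381,762.36 = ¥147,856.38.
In-quota duty = ¥381,762.36 × 8.5% = ¥32,449.80. Over-quota duty = ¥147,856.38 × 20.5% = ¥30,310.56.
Line duty = ¥32,449.80 + ¥30,310.56 = ¥62,760.36.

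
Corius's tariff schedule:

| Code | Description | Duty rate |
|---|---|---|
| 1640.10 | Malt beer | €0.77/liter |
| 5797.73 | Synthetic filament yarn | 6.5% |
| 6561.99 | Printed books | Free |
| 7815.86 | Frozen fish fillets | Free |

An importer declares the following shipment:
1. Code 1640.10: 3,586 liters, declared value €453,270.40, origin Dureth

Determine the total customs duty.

Line 1 (1640.10, Dureth, 3,586 liters, €453,270.40):
Base rate for 1640.10 is €0.77/liter.
Duty = 3,586 × €0.77 = €2,761.22.

€2,761.22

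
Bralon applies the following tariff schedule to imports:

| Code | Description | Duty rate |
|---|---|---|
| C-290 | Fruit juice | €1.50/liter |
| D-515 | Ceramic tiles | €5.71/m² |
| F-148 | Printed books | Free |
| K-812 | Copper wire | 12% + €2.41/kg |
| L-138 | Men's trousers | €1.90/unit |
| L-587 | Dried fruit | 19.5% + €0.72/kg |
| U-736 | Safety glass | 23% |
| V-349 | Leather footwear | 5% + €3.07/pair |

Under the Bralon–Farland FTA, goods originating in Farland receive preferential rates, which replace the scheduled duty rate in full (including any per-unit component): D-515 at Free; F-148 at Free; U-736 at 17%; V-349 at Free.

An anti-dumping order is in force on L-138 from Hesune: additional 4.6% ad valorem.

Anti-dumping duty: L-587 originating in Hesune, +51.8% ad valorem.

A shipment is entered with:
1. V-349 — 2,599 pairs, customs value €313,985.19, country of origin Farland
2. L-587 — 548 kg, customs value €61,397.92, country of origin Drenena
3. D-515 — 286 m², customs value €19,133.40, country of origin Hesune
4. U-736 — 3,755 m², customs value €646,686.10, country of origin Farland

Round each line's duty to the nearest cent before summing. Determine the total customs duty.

Line 1 (V-349, Farland, 2,599 pairs, €313,985.19):
Base rate for V-349 is 5% + €3.07/pair.
Origin Farland qualifies under the Bralon–Farland agreement and V-349 is covered: preferential rate Free applies instead.
Duty = €313,985.19 × 0% = €0.00.
Line 2 (L-587, Drenena, 548 kg, €61,397.92):
Base rate for L-587 is 19.5% + €0.72/kg.
The additional-duty order on L-587 targets Hesune, not Drenena; it does not apply.
Duty = €61,397.92 × 19.5% + 548 × €0.72 = €12,367.15.
Line 3 (D-515, Hesune, 286 m², €19,133.40):
Base rate for D-515 is €5.71/m².
D-515 has an FTA preferential rate, but origin Hesune is not Farland; base rate stands.
Duty = 286 × €5.71 = €1,633.06.
Line 4 (U-736, Farland, 3,755 m², €646,686.10):
Base rate for U-736 is 23%.
Origin Farland qualifies under the Bralon–Farland agreement and U-736 is covered: preferential rate 17% applies instead.
Duty = €646,686.10 × 17% = €109,936.64.
Total = €0.00 + €12,367.15 + €1,633.06 + €109,936.64 = €123,936.85.

€123,936.85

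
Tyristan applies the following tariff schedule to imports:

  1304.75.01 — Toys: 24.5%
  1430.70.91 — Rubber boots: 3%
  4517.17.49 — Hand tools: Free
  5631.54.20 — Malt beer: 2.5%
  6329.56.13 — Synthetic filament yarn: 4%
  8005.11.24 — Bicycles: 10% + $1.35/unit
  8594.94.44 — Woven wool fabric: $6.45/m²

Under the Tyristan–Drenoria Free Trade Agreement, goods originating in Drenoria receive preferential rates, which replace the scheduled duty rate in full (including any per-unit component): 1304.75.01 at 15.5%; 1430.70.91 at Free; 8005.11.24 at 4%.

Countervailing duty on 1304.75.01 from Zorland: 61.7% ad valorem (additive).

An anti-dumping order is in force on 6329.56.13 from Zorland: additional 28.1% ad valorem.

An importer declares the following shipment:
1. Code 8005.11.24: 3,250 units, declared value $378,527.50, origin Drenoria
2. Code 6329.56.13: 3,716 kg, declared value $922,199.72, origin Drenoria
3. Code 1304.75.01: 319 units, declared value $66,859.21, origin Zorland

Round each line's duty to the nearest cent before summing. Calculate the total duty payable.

$109,661.73

Line 1 (8005.11.24, Drenoria, 3,250 units, $378,527.50):
Base rate for 8005.11.24 is 10% + $1.35/unit.
Origin Drenoria qualifies under the Tyristan–Drenoria agreement and 8005.11.24 is covered: preferential rate 4% applies instead.
Duty = $378,527.50 × 4% = $15,141.10.
Line 2 (6329.56.13, Drenoria, 3,716 kg, $922,199.72):
Base rate for 6329.56.13 is 4%.
Origin Drenoria is the FTA partner but 6329.56.13 is not on the preference list; base rate stands.
The additional-duty order on 6329.56.13 targets Zorland, not Drenoria; it does not apply.
Duty = $922,199.72 × 4% = $36,887.99.
Line 3 (1304.75.01, Zorland, 319 units, $66,859.21):
Base rate for 1304.75.01 is 24.5%.
1304.75.01 has an FTA preferential rate, but origin Zorland is not Drenoria; base rate stands.
Additional duty on 1304.75.01 from Zorland: +61.7%. Applied ad valorem rate: 24.5% + 61.7% = 86.2%.
Duty = $66,859.21 × 86.2% = $57,632.64.
Total = $15,141.10 + $36,887.99 + $57,632.64 = $109,661.73.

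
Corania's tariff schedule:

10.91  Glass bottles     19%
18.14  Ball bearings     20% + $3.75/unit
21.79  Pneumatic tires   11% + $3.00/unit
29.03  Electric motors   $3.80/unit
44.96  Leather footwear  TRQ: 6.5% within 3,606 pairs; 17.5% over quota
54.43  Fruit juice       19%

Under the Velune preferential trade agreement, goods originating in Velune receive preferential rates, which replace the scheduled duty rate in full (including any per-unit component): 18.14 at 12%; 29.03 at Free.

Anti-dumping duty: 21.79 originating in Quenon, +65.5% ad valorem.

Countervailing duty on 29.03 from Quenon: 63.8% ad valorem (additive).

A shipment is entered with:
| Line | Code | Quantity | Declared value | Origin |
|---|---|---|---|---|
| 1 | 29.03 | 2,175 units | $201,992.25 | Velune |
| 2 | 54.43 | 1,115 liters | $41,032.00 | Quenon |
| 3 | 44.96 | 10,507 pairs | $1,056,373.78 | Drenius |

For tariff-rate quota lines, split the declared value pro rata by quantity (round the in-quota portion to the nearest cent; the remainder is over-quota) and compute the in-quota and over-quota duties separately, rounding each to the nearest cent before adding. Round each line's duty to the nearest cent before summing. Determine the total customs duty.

Line 1 (29.03, Velune, 2,175 units, $201,992.25):
Base rate for 29.03 is $3.80/unit.
Origin Velune qualifies under the Corania–Velune agreement and 29.03 is covered: preferential rate Free applies instead.
The additional-duty order on 29.03 targets Quenon, not Velune; it does not apply.
Duty = $201,992.25 × 0% = $0.00.
Line 2 (54.43, Quenon, 1,115 liters, $41,032.00):
Base rate for 54.43 is 19%.
Duty = $41,032.00 × 19% = $7,796.08.
Line 3 (44.96, Drenius, 10,507 pairs, $1,056,373.78):
Code 44.96 is under a tariff-rate quota (threshold 3,606 pairs). In-quota: 3,606 pairs at 6.5%; over-quota: 6,901 pairs at 17.5%.
Pro-rata value split: in-quota = $1,056,373.78 × 3,606/10,507 = $362,547.24; over-quota = $1,056,373.78 − $362,547.24 = $693,826.54.
In-quota duty = $362,547.24 × 6.5% = $23,565.57. Over-quota duty = $693,826.54 × 17.5% = $121,419.64.
Line duty = $23,565.57 + $121,419.64 = $144,985.21.
Total = $0.00 + $7,796.08 + $144,985.21 = $152,781.29.

$152,781.29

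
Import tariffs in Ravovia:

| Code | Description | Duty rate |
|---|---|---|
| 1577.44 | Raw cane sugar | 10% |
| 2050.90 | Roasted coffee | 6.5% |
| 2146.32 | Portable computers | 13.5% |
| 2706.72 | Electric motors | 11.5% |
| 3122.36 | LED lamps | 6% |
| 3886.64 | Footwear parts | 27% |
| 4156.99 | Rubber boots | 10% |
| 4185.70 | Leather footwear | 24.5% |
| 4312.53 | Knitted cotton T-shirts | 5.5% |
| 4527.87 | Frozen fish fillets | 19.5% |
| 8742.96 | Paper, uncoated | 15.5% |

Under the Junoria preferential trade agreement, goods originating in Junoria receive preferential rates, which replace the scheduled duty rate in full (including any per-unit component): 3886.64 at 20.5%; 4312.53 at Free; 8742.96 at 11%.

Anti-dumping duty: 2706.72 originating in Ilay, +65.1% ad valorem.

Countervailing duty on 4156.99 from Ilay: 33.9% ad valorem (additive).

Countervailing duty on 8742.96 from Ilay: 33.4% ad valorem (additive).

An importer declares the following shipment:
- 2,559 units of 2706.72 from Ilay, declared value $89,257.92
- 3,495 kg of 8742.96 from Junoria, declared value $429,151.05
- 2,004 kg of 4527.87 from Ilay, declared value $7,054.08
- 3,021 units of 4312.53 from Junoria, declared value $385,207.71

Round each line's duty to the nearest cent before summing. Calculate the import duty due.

Line 1 (2706.72, Ilay, 2,559 units, $89,257.92):
Base rate for 2706.72 is 11.5%.
Additional duty on 2706.72 from Ilay: +65.1%. Applied ad valorem rate: 11.5% + 65.1% = 76.6%.
Duty = $89,257.92 × 76.6% = $68,371.57.
Line 2 (8742.96, Junoria, 3,495 kg, $429,151.05):
Base rate for 8742.96 is 15.5%.
Origin Junoria qualifies under the Ravovia–Junoria agreement and 8742.96 is covered: preferential rate 11% applies instead.
The additional-duty order on 8742.96 targets Ilay, not Junoria; it does not apply.
Duty = $429,151.05 × 11% = $47,206.62.
Line 3 (4527.87, Ilay, 2,004 kg, $7,054.08):
Base rate for 4527.87 is 19.5%.
Duty = $7,054.08 × 19.5% = $1,375.55.
Line 4 (4312.53, Junoria, 3,021 units, $385,207.71):
Base rate for 4312.53 is 5.5%.
Origin Junoria qualifies under the Ravovia–Junoria agreement and 4312.53 is covered: preferential rate Free applies instead.
Duty = $385,207.71 × 0% = $0.00.
Total = $68,371.57 + $47,206.62 + $1,375.55 + $0.00 = $116,953.74.

$116,953.74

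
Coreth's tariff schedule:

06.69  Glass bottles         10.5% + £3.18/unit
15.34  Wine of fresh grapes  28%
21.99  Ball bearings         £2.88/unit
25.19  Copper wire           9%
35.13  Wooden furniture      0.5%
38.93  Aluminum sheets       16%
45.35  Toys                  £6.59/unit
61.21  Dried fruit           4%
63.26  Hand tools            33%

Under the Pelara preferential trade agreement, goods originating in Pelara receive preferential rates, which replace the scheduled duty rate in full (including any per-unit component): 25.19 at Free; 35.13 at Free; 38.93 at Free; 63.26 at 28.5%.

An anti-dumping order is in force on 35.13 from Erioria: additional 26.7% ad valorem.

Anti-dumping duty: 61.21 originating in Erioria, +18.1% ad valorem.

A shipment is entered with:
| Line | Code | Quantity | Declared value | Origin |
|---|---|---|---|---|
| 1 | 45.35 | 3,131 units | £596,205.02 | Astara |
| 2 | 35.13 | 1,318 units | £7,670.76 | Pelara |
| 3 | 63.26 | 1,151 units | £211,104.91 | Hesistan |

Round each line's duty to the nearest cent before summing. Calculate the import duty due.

Line 1 (45.35, Astara, 3,131 units, £596,205.02):
Base rate for 45.35 is £6.59/unit.
Duty = 3,131 × £6.59 = £20,633.29.
Line 2 (35.13, Pelara, 1,318 units, £7,670.76):
Base rate for 35.13 is 0.5%.
Origin Pelara qualifies under the Coreth–Pelara agreement and 35.13 is covered: preferential rate Free applies instead.
The additional-duty order on 35.13 targets Erioria, not Pelara; it does not apply.
Duty = £7,670.76 × 0% = £0.00.
Line 3 (63.26, Hesistan, 1,151 units, £211,104.91):
Base rate for 63.26 is 33%.
63.26 has an FTA preferential rate, but origin Hesistan is not Pelara; base rate stands.
Duty = £211,104.91 × 33% = £69,664.62.
Total = £20,633.29 + £0.00 + £69,664.62 = £90,297.91.

£90,297.91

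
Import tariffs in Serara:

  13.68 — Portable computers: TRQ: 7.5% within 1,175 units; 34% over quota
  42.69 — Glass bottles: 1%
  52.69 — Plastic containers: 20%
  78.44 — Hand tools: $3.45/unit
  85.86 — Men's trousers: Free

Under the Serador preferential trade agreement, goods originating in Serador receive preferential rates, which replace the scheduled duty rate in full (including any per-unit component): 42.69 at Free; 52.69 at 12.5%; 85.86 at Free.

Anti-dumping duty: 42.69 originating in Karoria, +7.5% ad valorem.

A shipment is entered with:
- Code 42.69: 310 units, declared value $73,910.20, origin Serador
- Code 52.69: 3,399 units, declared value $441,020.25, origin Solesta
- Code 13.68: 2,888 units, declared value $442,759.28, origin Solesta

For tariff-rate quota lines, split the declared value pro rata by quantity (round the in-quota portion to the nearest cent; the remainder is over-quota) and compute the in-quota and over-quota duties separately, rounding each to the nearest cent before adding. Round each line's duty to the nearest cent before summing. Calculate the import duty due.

$191,005.30

Line 1 (42.69, Serador, 310 units, $73,910.20):
Base rate for 42.69 is 1%.
Origin Serador qualifies under the Serara–Serador agreement and 42.69 is covered: preferential rate Free applies instead.
The additional-duty order on 42.69 targets Karoria, not Serador; it does not apply.
Duty = $73,910.20 × 0% = $0.00.
Line 2 (52.69, Solesta, 3,399 units, $441,020.25):
Base rate for 52.69 is 20%.
52.69 has an FTA preferential rate, but origin Solesta is not Serador; base rate stands.
Duty = $441,020.25 × 20% = $88,204.05.
Line 3 (13.68, Solesta, 2,888 units, $442,759.28):
Code 13.68 is under a tariff-rate quota (threshold 1,175 units). In-quota: 1,175 units at 7.5%; over-quota: 1,713 units at 34%.
Pro-rata value split: in-quota = $442,759.28 × 1,175/2,888 = $180,139.25; over-quota = $442,759.28 − $180,139.25 = $262,620.03.
In-quota duty = $180,139.25 × 7.5% = $13,510.44. Over-quota duty = $262,620.03 × 34% = $89,290.81.
Line duty = $13,510.44 + $89,290.81 = $102,801.25.
Total = $0.00 + $88,204.05 + $102,801.25 = $191,005.30.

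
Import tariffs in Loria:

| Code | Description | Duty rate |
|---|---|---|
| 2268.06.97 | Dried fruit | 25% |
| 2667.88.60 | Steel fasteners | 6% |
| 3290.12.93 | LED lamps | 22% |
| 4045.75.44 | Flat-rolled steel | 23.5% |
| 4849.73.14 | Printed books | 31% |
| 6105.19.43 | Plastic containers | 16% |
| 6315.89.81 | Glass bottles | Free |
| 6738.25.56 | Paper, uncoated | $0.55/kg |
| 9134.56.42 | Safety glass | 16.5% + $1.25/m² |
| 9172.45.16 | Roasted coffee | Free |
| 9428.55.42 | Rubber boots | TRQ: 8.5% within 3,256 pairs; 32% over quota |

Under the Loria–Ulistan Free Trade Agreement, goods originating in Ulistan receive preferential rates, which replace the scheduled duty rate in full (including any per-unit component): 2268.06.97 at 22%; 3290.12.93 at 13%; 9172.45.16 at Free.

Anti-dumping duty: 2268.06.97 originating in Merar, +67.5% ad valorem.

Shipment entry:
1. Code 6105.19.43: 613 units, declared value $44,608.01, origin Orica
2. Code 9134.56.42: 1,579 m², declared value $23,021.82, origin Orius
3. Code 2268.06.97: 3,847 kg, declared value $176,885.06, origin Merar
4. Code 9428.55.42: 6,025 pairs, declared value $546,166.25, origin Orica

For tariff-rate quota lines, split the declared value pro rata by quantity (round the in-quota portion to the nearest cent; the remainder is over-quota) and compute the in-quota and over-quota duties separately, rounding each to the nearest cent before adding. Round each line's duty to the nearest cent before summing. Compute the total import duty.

Line 1 (6105.19.43, Orica, 613 units, $44,608.01):
Base rate for 6105.19.43 is 16%.
Duty = $44,608.01 × 16% = $7,137.28.
Line 2 (9134.56.42, Orius, 1,579 m², $23,021.82):
Base rate for 9134.56.42 is 16.5% + $1.25/m².
Duty = $23,021.82 × 16.5% + 1,579 × $1.25 = $5,772.35.
Line 3 (2268.06.97, Merar, 3,847 kg, $176,885.06):
Base rate for 2268.06.97 is 25%.
2268.06.97 has an FTA preferential rate, but origin Merar is not Ulistan; base rate stands.
Additional duty on 2268.06.97 from Merar: +67.5%. Applied ad valorem rate: 25% + 67.5% = 92.5%.
Duty = $176,885.06 × 92.5% = $163,618.68.
Line 4 (9428.55.42, Orica, 6,025 pairs, $546,166.25):
Code 9428.55.42 is under a tariff-rate quota (threshold 3,256 pairs). In-quota: 3,256 pairs at 8.5%; over-quota: 2,769 pairs at 32%.
Pro-rata value split: in-quota = $546,166.25 × 3,256/6,025 = $295,156.40; over-quota = $546,166.25 − $295,156.40 = $251,009.85.
In-quota duty = $295,156.40 × 8.5% = $25,088.29. Over-quota duty = $251,009.85 × 32% = $80,323.15.
Line duty = $25,088.29 + $80,323.15 = $105,411.44.
Total = $7,137.28 + $5,772.35 + $163,618.68 + $105,411.44 = $281,939.75.

$281,939.75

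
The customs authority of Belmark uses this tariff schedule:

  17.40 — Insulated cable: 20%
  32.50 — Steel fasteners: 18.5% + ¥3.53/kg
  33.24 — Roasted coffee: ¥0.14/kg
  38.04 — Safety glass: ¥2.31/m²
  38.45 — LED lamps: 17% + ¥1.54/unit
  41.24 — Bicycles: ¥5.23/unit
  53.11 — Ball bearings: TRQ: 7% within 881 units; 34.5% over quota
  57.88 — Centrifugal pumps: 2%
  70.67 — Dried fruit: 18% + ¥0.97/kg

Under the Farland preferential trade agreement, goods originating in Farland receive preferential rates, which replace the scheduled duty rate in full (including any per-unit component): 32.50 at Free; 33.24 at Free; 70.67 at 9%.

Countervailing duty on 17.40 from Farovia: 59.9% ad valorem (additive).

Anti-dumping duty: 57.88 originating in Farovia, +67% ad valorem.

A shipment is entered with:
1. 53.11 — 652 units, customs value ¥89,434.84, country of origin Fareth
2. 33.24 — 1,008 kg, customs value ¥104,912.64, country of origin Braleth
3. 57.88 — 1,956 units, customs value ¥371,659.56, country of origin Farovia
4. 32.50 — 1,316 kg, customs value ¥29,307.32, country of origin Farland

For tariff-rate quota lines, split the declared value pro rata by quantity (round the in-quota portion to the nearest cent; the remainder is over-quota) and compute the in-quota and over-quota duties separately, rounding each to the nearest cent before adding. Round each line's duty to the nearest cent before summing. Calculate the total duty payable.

Line 1 (53.11, Fareth, 652 units, ¥89,434.84):
Code 53.11 is under a tariff-rate quota (threshold 881 units). Quantity 652 units is within the quota, so the in-quota rate 7% applies to the full value.
Duty = ¥89,434.84 × 7% = ¥6,260.44.
Line 2 (33.24, Braleth, 1,008 kg, ¥104,912.64):
Base rate for 33.24 is ¥0.14/kg.
33.24 has an FTA preferential rate, but origin Braleth is not Farland; base rate stands.
Duty = 1,008 × ¥0.14 = ¥141.12.
Line 3 (57.88, Farovia, 1,956 units, ¥371,659.56):
Base rate for 57.88 is 2%.
Additional duty on 57.88 from Farovia: +67%. Applied ad valorem rate: 2% + 67% = 69%.
Duty = ¥371,659.56 × 69% = ¥256,445.10.
Line 4 (32.50, Farland, 1,316 kg, ¥29,307.32):
Base rate for 32.50 is 18.5% + ¥3.53/kg.
Origin Farland qualifies under the Belmark–Farland agreement and 32.50 is covered: preferential rate Free applies instead.
Duty = ¥29,307.32 × 0% = ¥0.00.
Total = ¥6,260.44 + ¥141.12 + ¥256,445.10 + ¥0.00 = ¥262,846.66.

¥262,846.66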